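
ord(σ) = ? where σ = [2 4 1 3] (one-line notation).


Cycle decomposition: (1 2 4 3)
Cycle lengths: 4
Order = lcm(4) = 4

ord(σ) = 4


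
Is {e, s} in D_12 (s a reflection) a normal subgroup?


H = {e, s} in D_12 (s a reflection)
r·s·r⁻¹ = sr⁻² ≠ s for n ≥ 3, so {e, s} is not closed under conjugation

No, not a normal subgroup


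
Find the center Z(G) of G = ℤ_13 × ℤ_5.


Z(G) = {g ∈ G | gx = xg for all x ∈ G}
Direct product of abelian groups is abelian, so Z(G) = G

Z(ℤ_13 × ℤ_5) = ℤ_13 × ℤ_5


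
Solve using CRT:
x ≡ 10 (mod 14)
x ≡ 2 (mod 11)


m₁ = 14, m₂ = 11, gcd = 1, so CRT applies. M = m₁·m₂ = 154
Let M₁ = M/m₁ = 11, M₂ = M/m₂ = 14
Find y₁ ≡ M₁⁻¹ (mod m₁): 11⁻¹ ≡ 9 (mod 14)
Find y₂ ≡ M₂⁻¹ (mod m₂): 14⁻¹ ≡ 4 (mod 11)
x = a₁·M₁·y₁ + a₂·M₂·y₂ = 10·11·9 + 2·14·4 = 1102
Reduce mod 154: x ≡ 24
Check: 24 mod 14 = 10 ✓, 24 mod 11 = 2 ✓

x ≡ 24 (mod 154)


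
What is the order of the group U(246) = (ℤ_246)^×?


U(n) is the group of units mod n; |U(n)| = φ(n)
|U(246)| = φ(246) = 80

|U(246) = (ℤ_246)^×| = 80


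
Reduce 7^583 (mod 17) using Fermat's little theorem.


Fermat's little theorem: if p is prime and gcd(a,p)=1, then a^(p-1) ≡ 1 (mod p)
p = 17 is prime, gcd(7,17) = 1
Reduce exponent: 583 mod 16 = 7
So 7^583 ≡ 7^7 (mod 17)
7^7 mod 17 = 12

7^583 ≡ 12 (mod 17)


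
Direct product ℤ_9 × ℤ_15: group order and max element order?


|ℤ_9 × ℤ_15| = 9 × 15 = 135
Max element order = lcm(9,15) = 45
Cyclic? No (gcd=3)

|ℤ_9×ℤ_15| = 135, max element order = 45


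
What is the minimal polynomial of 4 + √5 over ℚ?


Let α = 4 + √5. Then α - 4 = √5, so (α - 4)² = 5, giving α² - 8α + 11 = 0. Degree 2 and α ∉ ℚ, so this is the minimal polynomial.

Minimal polynomial: x² - 8x + 11


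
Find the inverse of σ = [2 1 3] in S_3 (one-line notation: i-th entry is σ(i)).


To find σ⁻¹, swap domain and range:
σ(1) = 2 → σ⁻¹(2) = 1
σ(2) = 1 → σ⁻¹(1) = 2
σ(3) = 3 → σ⁻¹(3) = 3

σ⁻¹ = [2 1 3]


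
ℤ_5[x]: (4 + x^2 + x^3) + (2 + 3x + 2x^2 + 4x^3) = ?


Add coefficients mod 5:
x^0: 4 + 2 = 1 (mod 5)
x^1: 0 + 3 = 3 (mod 5)
x^2: 1 + 2 = 3 (mod 5)
x^3: 1 + 4 = 0 (mod 5)
Result: 1 + 3x + 3x^2

f + g = 1 + 3x + 3x^2


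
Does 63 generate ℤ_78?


g generates ℤ_n iff gcd(g, n) = 1
gcd(63, 78) = 3
Since gcd = 3 ≠ 1, ⟨63⟩ has order 26 < 78, so 63 is not a generator.

No, 63 does not generate ℤ_78


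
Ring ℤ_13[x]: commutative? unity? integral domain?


ℤ_13 is a field (n prime), so ℤ_13[x] is a commutative integral domain with unity
Commutative: Yes
Integral domain: Yes
Has unity: Yes

ℤ_13[x]: Commutative=Yes, Unity=Yes


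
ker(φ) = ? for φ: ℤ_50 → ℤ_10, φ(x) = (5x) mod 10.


Kernel = preimage of identity
ker(φ) = {x ∈ ℤ_50 : 5x ≡ 0 (mod 10)}. Since 10 | 50, φ is well-defined. The kernel is the cyclic subgroup ⟨2⟩ of ℤ_50 (order 25), i.e. {0, 2, 4, 6, 8, 10, 12, 14, 16, 18, 20, 22, 24, 26, 28, 30, 32, 34, 36, 38, 40, 42, 44, 46, 48}

ker(φ) = {0, 2, 4, 6, 8, 10, 12, 14, 16, 18, 20, 22, 24, 26, 28, 30, 32, 34, 36, 38, 40, 42, 44, 46, 48}


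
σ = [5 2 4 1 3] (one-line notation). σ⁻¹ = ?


To find σ⁻¹, swap domain and range:
σ(1) = 5 → σ⁻¹(5) = 1
σ(2) = 2 → σ⁻¹(2) = 2
σ(3) = 4 → σ⁻¹(4) = 3
σ(4) = 1 → σ⁻¹(1) = 4
σ(5) = 3 → σ⁻¹(3) = 5

σ⁻¹ = [4 2 5 3 1]


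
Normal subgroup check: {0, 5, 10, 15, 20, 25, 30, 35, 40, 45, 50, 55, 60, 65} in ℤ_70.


H = {0, 5, 10, 15, 20, 25, 30, 35, 40, 45, 50, 55, 60, 65} in ℤ_70
ℤ_70 is abelian; every subgroup of an abelian group is normal

Yes, normal subgroup


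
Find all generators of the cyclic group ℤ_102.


g generates ℤ_n iff gcd(g,n) = 1
Prime factors of 102: 2, 3, 17
Generators are g ∈ {1,...,101} not divisible by any of these primes.
Generators: {1, 5, 7, 11, 13, 19, 23, 25, 29, 31, 35, 37, 41, 43, 47, 49, 53, 55, 59, 61, 65, 67, 71, 73, 77, 79, 83, 89, 91, 95, 97, 101}
Number of generators = φ(102) = 32

Generators of ℤ_102 = {1, 5, 7, 11, 13, 19, 23, 25, 29, 31, 35, 37, 41, 43, 47, 49, 53, 55, 59, 61, 65, 67, 71, 73, 77, 79, 83, 89, 91, 95, 97, 101}


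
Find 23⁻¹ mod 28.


Use the extended Euclidean algorithm to write 1 = 23·s + 28·t; then s mod 28 is the inverse.
Euclidean algorithm:
  23 = 0·28 + 23
  28 = 1·23 + 5
  23 = 4·5 + 3
  5 = 1·3 + 2
  3 = 1·2 + 1
  2 = 2·1 + 0
gcd(23,28) = 1
Back-substitution gives: 23·(11) + 28·(-9) = 1
So 23⁻¹ ≡ 11 ≡ 11 (mod 28)
Check: 23 × 11 = 253 ≡ 1 (mod 28) ✓

23⁻¹ ≡ 11 (mod 28)


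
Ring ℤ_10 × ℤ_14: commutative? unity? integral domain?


Direct product ring; commutative with unity (1,1); but (1,0)·(0,1) = (0,0) gives zero divisors, so not an integral domain
Commutative: Yes
Integral domain: No
Has unity: Yes

ℤ_10 × ℤ_14: Commutative=Yes, Unity=Yes


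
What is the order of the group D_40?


|D_n| = 2n (n rotations and n reflections)
|D_40| = 2×40 = 80

|D_40| = 80


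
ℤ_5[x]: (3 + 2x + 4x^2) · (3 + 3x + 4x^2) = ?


Expand and collect like terms; reduce coefficients mod 5:
x^0: 3·3 = 9 ≡ 4 (mod 5)
x^1: 3·3 + 2·3 = 15 ≡ 0 (mod 5)
x^2: 3·4 + 2·3 + 4·3 = 30 ≡ 0 (mod 5)
x^3: 2·4 + 4·3 = 20 ≡ 0 (mod 5)
x^4: 4·4 = 16 ≡ 1 (mod 5)
Result: 4 + x^4

f · g = 4 + x^4


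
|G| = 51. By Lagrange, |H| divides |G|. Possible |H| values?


Lagrange's theorem: |H| divides |G|
|G| = 51
Divisors of 51: 1, 3, 17, 51

Possible subgroup orders: {1, 3, 17, 51}


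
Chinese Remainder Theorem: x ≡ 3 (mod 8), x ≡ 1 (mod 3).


m₁ = 8, m₂ = 3, gcd = 1, so CRT applies. M = m₁·m₂ = 24
Let M₁ = M/m₁ = 3, M₂ = M/m₂ = 8
Find y₁ ≡ M₁⁻¹ (mod m₁): 3⁻¹ ≡ 3 (mod 8)
Find y₂ ≡ M₂⁻¹ (mod m₂): 8⁻¹ ≡ 2 (mod 3)
x = a₁·M₁·y₁ + a₂·M₂·y₂ = 3·3·3 + 1·8·2 = 43
Reduce mod 24: x ≡ 19
Check: 19 mod 8 = 3 ✓, 19 mod 3 = 1 ✓

x ≡ 19 (mod 24)


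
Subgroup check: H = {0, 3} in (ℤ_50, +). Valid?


Subgroup test for H = {0, 3} in (ℤ_50, +):
(1) 0 ∈ H? Yes
(2) Closure: for all a,b ∈ H, (a+b) mod 50 ∈ H? No  [counterexample: 3 + 3 = 6 ∉ H]
(3) Inverses: for all a ∈ H, -a mod 50 ∈ H? No

No, H is not a subgroup of ℤ_50


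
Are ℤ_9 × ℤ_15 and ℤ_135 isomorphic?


Comparing ℤ_9 × ℤ_15 and ℤ_135:
gcd(9,15) = 3 ≠ 1. Max element order in ℤ_9×ℤ_15 is lcm(9,15) = 45 < 135, so it has no element of order 135

No, ℤ_9 × ℤ_15 ≇ ℤ_135


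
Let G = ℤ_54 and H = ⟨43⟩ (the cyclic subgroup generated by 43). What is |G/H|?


|⟨43⟩| = n / gcd(43, 54) = 54 / 1 = 54
H is normal (ℤ_54 is abelian).
|G/H| = |G| / |H| = 54 / 54 = 1

|G/H| = 1


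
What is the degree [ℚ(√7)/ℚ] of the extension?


√7 has minimal polynomial x² - 7 (irreducible over ℚ since 7 is squarefree)

[ℚ(√7)/ℚ] = 2


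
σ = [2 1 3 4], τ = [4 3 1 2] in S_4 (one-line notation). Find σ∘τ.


σ∘τ: apply τ first, then σ
1 →τ 4 →σ 4
2 →τ 3 →σ 3
3 →τ 1 →σ 2
4 →τ 2 →σ 1

σ∘τ = [4 3 2 1]


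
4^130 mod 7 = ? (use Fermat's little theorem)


Fermat's little theorem: if p is prime and gcd(a,p)=1, then a^(p-1) ≡ 1 (mod p)
p = 7 is prime, gcd(4,7) = 1
Reduce exponent: 130 mod 6 = 4
So 4^130 ≡ 4^4 (mod 7)
4^4 mod 7 = 4

4^130 ≡ 4 (mod 7)


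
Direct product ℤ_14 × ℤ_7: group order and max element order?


|ℤ_14 × ℤ_7| = 14 × 7 = 98
Max element order = lcm(14,7) = 14
Cyclic? No (gcd=7)

|ℤ_14×ℤ_7| = 98, max element order = 14


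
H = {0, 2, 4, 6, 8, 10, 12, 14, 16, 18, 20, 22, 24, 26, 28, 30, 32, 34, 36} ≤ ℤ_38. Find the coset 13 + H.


13 + H = {13 + h (mod 38) : h ∈ H}
13+0=13, 13+2=15, 13+4=17, 13+6=19, 13+8=21, 13+10=23, 13+12=25, 13+14=27, 13+16=29, 13+18=31, 13+20=33, 13+22=35, 13+24=37, 13+26=1, 13+28=3, 13+30=5, 13+32=7, 13+34=9, 13+36=11
13 + H = {1, 3, 5, 7, 9, 11, 13, 15, 17, 19, 21, 23, 25, 27, 29, 31, 33, 35, 37} = 1 + H

13 + H = {1, 3, 5, 7, 9, 11, 13, 15, 17, 19, 21, 23, 25, 27, 29, 31, 33, 35, 37}


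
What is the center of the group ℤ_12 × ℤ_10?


Z(G) = {g ∈ G | gx = xg for all x ∈ G}
Direct product of abelian groups is abelian, so Z(G) = G

Z(ℤ_12 × ℤ_10) = ℤ_12 × ℤ_10


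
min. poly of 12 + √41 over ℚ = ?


Let α = 12 + √41. Then α - 12 = √41, so (α - 12)² = 41, giving α² - 24α + 103 = 0. Degree 2 and α ∉ ℚ, so this is the minimal polynomial.

Minimal polynomial: x² - 24x + 103


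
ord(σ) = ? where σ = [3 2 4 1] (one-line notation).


Cycle decomposition: (1 3 4)
Cycle lengths: 3
Order = lcm(3) = 3

ord(σ) = 3


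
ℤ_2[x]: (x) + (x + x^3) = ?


Add coefficients mod 2:
x^0: 0 + 0 = 0 (mod 2)
x^1: 1 + 1 = 0 (mod 2)
x^2: 0 + 0 = 0 (mod 2)
x^3: 0 + 1 = 1 (mod 2)
Result: x^3

f + g = x^3


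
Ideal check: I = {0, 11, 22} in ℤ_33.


Check ideal conditions for I = {0, 11, 22} in ℤ_33:
(1) I is an additive subgroup? Yes
(2) For r ∈ ℤ_33 and a ∈ I: r·a ∈ I? Yes

Yes, I is an ideal of ℤ_33


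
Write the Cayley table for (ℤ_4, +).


Elements: {0, 1, 2, 3}
Operation: addition mod 4
Entry (a, b) = (a + b) mod 4

Cayley table:
  | 0 | 1 | 2 | 3
0 | 0 | 1 | 2 | 3
1 | 1 | 2 | 3 | 0
2 | 2 | 3 | 0 | 1
3 | 3 | 0 | 1 | 2


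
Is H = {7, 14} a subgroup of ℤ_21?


Subgroup test for H = {7, 14} in (ℤ_21, +):
(1) 0 ∈ H? No
(2) Closure: for all a,b ∈ H, (a+b) mod 21 ∈ H? No  [counterexample: 7 + 14 = 0 ∉ H]
(3) Inverses: for all a ∈ H, -a mod 21 ∈ H? Yes

No, H is not a subgroup of ℤ_21


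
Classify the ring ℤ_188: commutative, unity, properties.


ℤ_188 is a commutative ring with unity 1; 188 = 2×94 is composite, so 2·94 ≡ 0 gives zero divisors (not an integral domain)
Commutative: Yes
Integral domain: No
Has unity: Yes

ℤ_188: Commutative=Yes, Unity=Yes


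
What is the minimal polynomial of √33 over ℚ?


√33 satisfies x² - 33 = 0, irreducible over ℚ since 33 is squarefree

Minimal polynomial: x² - 33


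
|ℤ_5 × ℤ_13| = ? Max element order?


|ℤ_5 × ℤ_13| = 5 × 13 = 65
Max element order = lcm(5,13) = 65
Cyclic? Yes (gcd=1)

|ℤ_5×ℤ_13| = 65, max element order = 65


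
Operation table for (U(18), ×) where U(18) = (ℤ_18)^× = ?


Elements: {1, 5, 7, 11, 13, 17}
Operation: multiplication mod 18
Entry (a, b) = (a × b) mod 18

Cayley table:
   |  1 |  5 |  7 | 11 | 13 | 17
 1 |  1 |  5 |  7 | 11 | 13 | 17
 5 |  5 |  7 | 17 |  1 | 11 | 13
 7 |  7 | 17 | 13 |  5 |  1 | 11
11 | 11 |  1 |  5 | 13 | 17 |  7
13 | 13 | 11 |  1 | 17 |  7 |  5
17 | 17 | 13 | 11 |  7 |  5 |  1


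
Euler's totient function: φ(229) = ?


Factor n: 229 = 229
φ(n) = n · ∏(1 - 1/p) over distinct primes p | n
φ(229) = 229 · (1 - 1/229) = 228

φ(229) = 228


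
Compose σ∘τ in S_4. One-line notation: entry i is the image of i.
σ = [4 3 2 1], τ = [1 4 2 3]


σ∘τ: apply τ first, then σ
1 →τ 1 →σ 4
2 →τ 4 →σ 1
3 →τ 2 →σ 3
4 →τ 3 →σ 2

σ∘τ = [4 1 3 2]


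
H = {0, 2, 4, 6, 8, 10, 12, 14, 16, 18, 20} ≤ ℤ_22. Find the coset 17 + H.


17 + H = {17 + h (mod 22) : h ∈ H}
17+0=17, 17+2=19, 17+4=21, 17+6=1, 17+8=3, 17+10=5, 17+12=7, 17+14=9, 17+16=11, 17+18=13, 17+20=15
17 + H = {1, 3, 5, 7, 9, 11, 13, 15, 17, 19, 21} = 1 + H

17 + H = {1, 3, 5, 7, 9, 11, 13, 15, 17, 19, 21}


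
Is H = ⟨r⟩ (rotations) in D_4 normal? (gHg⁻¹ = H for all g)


H = ⟨r⟩ (rotations) in D_4
The rotation subgroup ⟨r⟩ has index 2 in D_4, so it is normal

Yes, normal subgroup


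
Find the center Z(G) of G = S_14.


Z(G) = {g ∈ G | gx = xg for all x ∈ G}
S_n is non-abelian for n ≥ 3; Z(S_14) is trivial

Z(S_14) = {e}


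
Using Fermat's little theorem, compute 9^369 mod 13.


Fermat's little theorem: if p is prime and gcd(a,p)=1, then a^(p-1) ≡ 1 (mod p)
p = 13 is prime, gcd(9,13) = 1
Reduce exponent: 369 mod 12 = 9
So 9^369 ≡ 9^9 (mod 13)
9^9 mod 13 = 1

9^369 ≡ 1 (mod 13)


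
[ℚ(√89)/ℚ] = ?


√89 has minimal polynomial x² - 89 (irreducible over ℚ since 89 is squarefree)

[ℚ(√89)/ℚ] = 2


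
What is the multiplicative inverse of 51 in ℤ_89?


Use the extended Euclidean algorithm to write 1 = 51·s + 89·t; then s mod 89 is the inverse.
Euclidean algorithm:
  51 = 0·89 + 51
  89 = 1·51 + 38
  51 = 1·38 + 13
  38 = 2·13 + 12
  13 = 1·12 + 1
  12 = 12·1 + 0
gcd(51,89) = 1
Back-substitution gives: 51·(7) + 89·(-4) = 1
So 51⁻¹ ≡ 7 ≡ 7 (mod 89)
Check: 51 × 7 = 357 ≡ 1 (mod 89) ✓

51⁻¹ ≡ 7 (mod 89)


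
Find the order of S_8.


|S_n| = n! (number of permutations of n symbols)
|S_8| = 8! = 40320

|S_8| = 40320


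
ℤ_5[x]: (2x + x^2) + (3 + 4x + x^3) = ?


Add coefficients mod 5:
x^0: 0 + 3 = 3 (mod 5)
x^1: 2 + 4 = 1 (mod 5)
x^2: 1 + 0 = 1 (mod 5)
x^3: 0 + 1 = 1 (mod 5)
Result: 3 + x + x^2 + x^3

f + g = 3 + x + x^2 + x^3


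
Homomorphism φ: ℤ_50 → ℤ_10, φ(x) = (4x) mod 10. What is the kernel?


Kernel = preimage of identity
ker(φ) = {x ∈ ℤ_50 : 4x ≡ 0 (mod 10)}. Since 10 | 50, φ is well-defined. The kernel is the cyclic subgroup ⟨5⟩ of ℤ_50 (order 10), i.e. {0, 5, 10, 15, 20, 25, 30, 35, 40, 45}

ker(φ) = {0, 5, 10, 15, 20, 25, 30, 35, 40, 45}


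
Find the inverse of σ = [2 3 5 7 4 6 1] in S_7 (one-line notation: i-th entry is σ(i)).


To find σ⁻¹, swap domain and range:
σ(1) = 2 → σ⁻¹(2) = 1
σ(2) = 3 → σ⁻¹(3) = 2
σ(3) = 5 → σ⁻¹(5) = 3
σ(4) = 7 → σ⁻¹(7) = 4
σ(5) = 4 → σ⁻¹(4) = 5
σ(6) = 6 → σ⁻¹(6) = 6
σ(7) = 1 → σ⁻¹(1) = 7

σ⁻¹ = [7 1 2 5 3 6 4]


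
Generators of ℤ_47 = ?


g generates ℤ_n iff gcd(g,n) = 1
Prime factors of 47: 47
Generators are g ∈ {1,...,46} not divisible by any of these primes.
Generators: {1, 2, 3, 4, 5, 6, 7, 8, 9, 10, 11, 12, 13, 14, 15, 16, 17, 18, 19, 20, 21, 22, 23, 24, 25, 26, 27, 28, 29, 30, 31, 32, 33, 34, 35, 36, 37, 38, 39, 40, 41, 42, 43, 44, 45, 46}
Number of generators = φ(47) = 46

Generators of ℤ_47 = {1, 2, 3, 4, 5, 6, 7, 8, 9, 10, 11, 12, 13, 14, 15, 16, 17, 18, 19, 20, 21, 22, 23, 24, 25, 26, 27, 28, 29, 30, 31, 32, 33, 34, 35, 36, 37, 38, 39, 40, 41, 42, 43, 44, 45, 46}


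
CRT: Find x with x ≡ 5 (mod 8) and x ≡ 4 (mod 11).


m₁ = 8, m₂ = 11, gcd = 1, so CRT applies. M = m₁·m₂ = 88
Let M₁ = M/m₁ = 11, M₂ = M/m₂ = 8
Find y₁ ≡ M₁⁻¹ (mod m₁): 11⁻¹ ≡ 3 (mod 8)
Find y₂ ≡ M₂⁻¹ (mod m₂): 8⁻¹ ≡ 7 (mod 11)
x = a₁·M₁·y₁ + a₂·M₂·y₂ = 5·11·3 + 4·8·7 = 389
Reduce mod 88: x ≡ 37
Check: 37 mod 8 = 5 ✓, 37 mod 11 = 4 ✓

x ≡ 37 (mod 88)


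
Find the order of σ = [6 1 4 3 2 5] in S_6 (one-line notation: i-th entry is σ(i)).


Cycle decomposition: (1 6 5 2) (3 4)
Cycle lengths: 4, 2
Order = lcm(4, 2) = 4

ord(σ) = 4


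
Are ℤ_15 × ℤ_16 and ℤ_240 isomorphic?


Comparing ℤ_15 × ℤ_16 and ℤ_240:
gcd(15,16) = 1, so ℤ_15 × ℤ_16 ≅ ℤ_240 (CRT)

Yes, ℤ_15 × ℤ_16 ≅ ℤ_240


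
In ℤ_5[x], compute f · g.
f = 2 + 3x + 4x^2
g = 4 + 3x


Expand and collect like terms; reduce coefficients mod 5:
x^0: 2·4 = 8 ≡ 3 (mod 5)
x^1: 2·3 + 3·4 = 18 ≡ 3 (mod 5)
x^2: 3·3 + 4·4 = 25 ≡ 0 (mod 5)
x^3: 4·3 = 12 ≡ 2 (mod 5)
Result: 3 + 3x + 2x^3

f · g = 3 + 3x + 2x^3


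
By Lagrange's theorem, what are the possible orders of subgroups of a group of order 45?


Lagrange's theorem: |H| divides |G|
|G| = 45
Divisors of 45: 1, 3, 5, 9, 15, 45

Possible subgroup orders: {1, 3, 5, 9, 15, 45}


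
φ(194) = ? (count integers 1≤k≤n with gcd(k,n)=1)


Factor n: 194 = 2 × 97
φ(n) = n · ∏(1 - 1/p) over distinct primes p | n
φ(194) = 194 · (1 - 1/2) · (1 - 1/97) = 96

φ(194) = 96


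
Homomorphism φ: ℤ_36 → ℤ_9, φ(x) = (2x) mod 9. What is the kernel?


Kernel = preimage of identity
ker(φ) = {x ∈ ℤ_36 : 2x ≡ 0 (mod 9)}. Since 9 | 36, φ is well-defined. The kernel is the cyclic subgroup ⟨9⟩ of ℤ_36 (order 4), i.e. {0, 9, 18, 27}

ker(φ) = {0, 9, 18, 27}


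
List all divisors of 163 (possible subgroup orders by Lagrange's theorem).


Lagrange's theorem: |H| divides |G|
|G| = 163
Divisors of 163: 1, 163

Possible subgroup orders: {1, 163}


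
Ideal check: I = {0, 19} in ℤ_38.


Check ideal conditions for I = {0, 19} in ℤ_38:
(1) I is an additive subgroup? Yes
(2) For r ∈ ℤ_38 and a ∈ I: r·a ∈ I? Yes

Yes, I is an ideal of ℤ_38


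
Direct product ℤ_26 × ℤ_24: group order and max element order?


|ℤ_26 × ℤ_24| = 26 × 24 = 624
Max element order = lcm(26,24) = 312
Cyclic? No (gcd=2)

|ℤ_26×ℤ_24| = 624, max element order = 312


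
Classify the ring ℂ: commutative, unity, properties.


ℂ is a field: commutative, has unity, every nonzero element is a unit (hence an integral domain)
Commutative: Yes
Integral domain: Yes
Has unity: Yes

ℂ: Commutative=Yes, Unity=Yes


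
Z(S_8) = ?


Z(G) = {g ∈ G | gx = xg for all x ∈ G}
S_n is non-abelian for n ≥ 3; Z(S_8) is trivial

Z(S_8) = {e}


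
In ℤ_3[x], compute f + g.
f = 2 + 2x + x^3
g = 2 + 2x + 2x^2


Add coefficients mod 3:
x^0: 2 + 2 = 1 (mod 3)
x^1: 2 + 2 = 1 (mod 3)
x^2: 0 + 2 = 2 (mod 3)
x^3: 1 + 0 = 1 (mod 3)
Result: 1 + x + 2x^2 + x^3

f + g = 1 + x + 2x^2 + x^3


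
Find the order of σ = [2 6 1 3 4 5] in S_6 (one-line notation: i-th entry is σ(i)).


Cycle decomposition: (1 2 6 5 4 3)
Cycle lengths: 6
Order = lcm(6) = 6

ord(σ) = 6


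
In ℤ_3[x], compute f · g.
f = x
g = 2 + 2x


Expand and collect like terms; reduce coefficients mod 3:
x^0: 0·2 = 0 ≡ 0 (mod 3)
x^1: 0·2 + 1·2 = 2 ≡ 2 (mod 3)
x^2: 1·2 = 2 ≡ 2 (mod 3)
Result: 2x + 2x^2

f · g = 2x + 2x^2


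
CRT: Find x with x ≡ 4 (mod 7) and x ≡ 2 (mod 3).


m₁ = 7, m₂ = 3, gcd = 1, so CRT applies. M = m₁·m₂ = 21
Let M₁ = M/m₁ = 3, M₂ = M/m₂ = 7
Find y₁ ≡ M₁⁻¹ (mod m₁): 3⁻¹ ≡ 5 (mod 7)
Find y₂ ≡ M₂⁻¹ (mod m₂): 7⁻¹ ≡ 1 (mod 3)
x = a₁·M₁·y₁ + a₂·M₂·y₂ = 4·3·5 + 2·7·1 = 74
Reduce mod 21: x ≡ 11
Check: 11 mod 7 = 4 ✓, 11 mod 3 = 2 ✓

x ≡ 11 (mod 21)


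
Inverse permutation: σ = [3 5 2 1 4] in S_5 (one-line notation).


To find σ⁻¹, swap domain and range:
σ(1) = 3 → σ⁻¹(3) = 1
σ(2) = 5 → σ⁻¹(5) = 2
σ(3) = 2 → σ⁻¹(2) = 3
σ(4) = 1 → σ⁻¹(1) = 4
σ(5) = 4 → σ⁻¹(4) = 5

σ⁻¹ = [4 3 1 5 2]


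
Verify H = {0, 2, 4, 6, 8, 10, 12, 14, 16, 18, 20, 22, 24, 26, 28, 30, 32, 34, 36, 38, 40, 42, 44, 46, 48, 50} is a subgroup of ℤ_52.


Subgroup test for H = {0, 2, 4, 6, 8, 10, 12, 14, 16, 18, 20, 22, 24, 26, 28, 30, 32, 34, 36, 38, 40, 42, 44, 46, 48, 50} in (ℤ_52, +):
(1) 0 ∈ H? Yes
(2) Closure: for all a,b ∈ H, (a+b) mod 52 ∈ H? Yes
(3) Inverses: for all a ∈ H, -a mod 52 ∈ H? Yes

Yes, H is a subgroup of ℤ_52


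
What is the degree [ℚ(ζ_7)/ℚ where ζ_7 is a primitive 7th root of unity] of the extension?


[ℚ(ζ_n):ℚ] = deg Φ_n(x) = φ(n). Here φ(7) = 6

[ℚ(ζ_7)/ℚ where ζ_7 is a primitive 7th root of unity] = 6


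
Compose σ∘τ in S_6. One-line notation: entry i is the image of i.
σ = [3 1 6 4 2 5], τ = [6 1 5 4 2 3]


σ∘τ: apply τ first, then σ
1 →τ 6 →σ 5
2 →τ 1 →σ 3
3 →τ 5 →σ 2
4 →τ 4 →σ 4
5 →τ 2 →σ 1
6 →τ 3 →σ 6

σ∘τ = [5 3 2 4 1 6]


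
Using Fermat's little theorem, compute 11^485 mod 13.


Fermat's little theorem: if p is prime and gcd(a,p)=1, then a^(p-1) ≡ 1 (mod p)
p = 13 is prime, gcd(11,13) = 1
Reduce exponent: 485 mod 12 = 5
So 11^485 ≡ 11^5 (mod 13)
11^5 mod 13 = 7

11^485 ≡ 7 (mod 13)


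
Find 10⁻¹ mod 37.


Use the extended Euclidean algorithm to write 1 = 10·s + 37·t; then s mod 37 is the inverse.
Euclidean algorithm:
  10 = 0·37 + 10
  37 = 3·10 + 7
  10 = 1·7 + 3
  7 = 2·3 + 1
  3 = 3·1 + 0
gcd(10,37) = 1
Back-substitution gives: 10·(-11) + 37·(3) = 1
So 10⁻¹ ≡ -11 ≡ 26 (mod 37)
Check: 10 × 26 = 260 ≡ 1 (mod 37) ✓

10⁻¹ ≡ 26 (mod 37)


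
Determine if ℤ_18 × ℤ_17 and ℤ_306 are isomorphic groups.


Comparing ℤ_18 × ℤ_17 and ℤ_306:
gcd(18,17) = 1, so ℤ_18 × ℤ_17 ≅ ℤ_306 (CRT)

Yes, ℤ_18 × ℤ_17 ≅ ℤ_306


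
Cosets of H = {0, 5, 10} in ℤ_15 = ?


H = {0, 5, 10}, |H| = 3
Number of cosets = |G|/|H| = 15/3 = 5
0 + H = {0, 5, 10}
1 + H = {1, 6, 11}
2 + H = {2, 7, 12}
3 + H = {3, 8, 13}
4 + H = {4, 9, 14}

Cosets: 0+H={0,5,10}; 1+H={1,6,11}; 2+H={2,7,12}; 3+H={3,8,13}; 4+H={4,9,14}


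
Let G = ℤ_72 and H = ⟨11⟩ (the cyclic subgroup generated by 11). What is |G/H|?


|⟨11⟩| = n / gcd(11, 72) = 72 / 1 = 72
H is normal (ℤ_72 is abelian).
|G/H| = |G| / |H| = 72 / 72 = 1

|G/H| = 1


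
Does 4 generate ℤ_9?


g generates ℤ_n iff gcd(g, n) = 1
gcd(4, 9) = 1
Since gcd = 1, 4 is a generator.

Yes, 4 generates ℤ_9


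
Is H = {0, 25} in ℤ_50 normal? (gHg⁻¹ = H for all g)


H = {0, 25} in ℤ_50
ℤ_50 is abelian; every subgroup of an abelian group is normal

Yes, normal subgroup


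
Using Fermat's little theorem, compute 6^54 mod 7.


Fermat's little theorem: if p is prime and gcd(a,p)=1, then a^(p-1) ≡ 1 (mod p)
p = 7 is prime, gcd(6,7) = 1
Reduce exponent: 54 mod 6 = 0
So 6^54 ≡ 6^0 (mod 7)
6^0 = 1

6^54 ≡ 1 (mod 7)


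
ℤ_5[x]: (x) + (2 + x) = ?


Add coefficients mod 5:
x^0: 0 + 2 = 2 (mod 5)
x^1: 1 + 1 = 2 (mod 5)
Result: 2 + 2x

f + g = 2 + 2x


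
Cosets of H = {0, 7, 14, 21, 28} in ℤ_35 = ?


H = {0, 7, 14, 21, 28}, |H| = 5
Number of cosets = |G|/|H| = 35/5 = 7
0 + H = {0, 7, 14, 21, 28}
1 + H = {1, 8, 15, 22, 29}
2 + H = {2, 9, 16, 23, 30}
3 + H = {3, 10, 17, 24, 31}
4 + H = {4, 11, 18, 25, 32}
5 + H = {5, 12, 19, 26, 33}
6 + H = {6, 13, 20, 27, 34}

Cosets: 0+H={0,7,14,21,28}; 1+H={1,8,15,22,29}; 2+H={2,9,16,23,30}; 3+H={3,10,17,24,31}; 4+H={4,11,18,25,32}; 5+H={5,12,19,26,33}; 6+H={6,13,20,27,34}


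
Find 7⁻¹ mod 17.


Use the extended Euclidean algorithm to write 1 = 7·s + 17·t; then s mod 17 is the inverse.
Euclidean algorithm:
  7 = 0·17 + 7
  17 = 2·7 + 3
  7 = 2·3 + 1
  3 = 3·1 + 0
gcd(7,17) = 1
Back-substitution gives: 7·(5) + 17·(-2) = 1
So 7⁻¹ ≡ 5 ≡ 5 (mod 17)
Check: 7 × 5 = 35 ≡ 1 (mod 17) ✓

7⁻¹ ≡ 5 (mod 17)


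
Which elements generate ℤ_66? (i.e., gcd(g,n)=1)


g generates ℤ_n iff gcd(g,n) = 1
Prime factors of 66: 2, 3, 11
Generators are g ∈ {1,...,65} not divisible by any of these primes.
Generators: {1, 5, 7, 13, 17, 19, 23, 25, 29, 31, 35, 37, 41, 43, 47, 49, 53, 59, 61, 65}
Number of generators = φ(66) = 20

Generators of ℤ_66 = {1, 5, 7, 13, 17, 19, 23, 25, 29, 31, 35, 37, 41, 43, 47, 49, 53, 59, 61, 65}


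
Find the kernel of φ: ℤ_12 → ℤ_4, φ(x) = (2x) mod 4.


Kernel = preimage of identity
ker(φ) = {x ∈ ℤ_12 : 2x ≡ 0 (mod 4)}. Since 4 | 12, φ is well-defined. The kernel is the cyclic subgroup ⟨2⟩ of ℤ_12 (order 6), i.e. {0, 2, 4, 6, 8, 10}

ker(φ) = {0, 2, 4, 6, 8, 10}


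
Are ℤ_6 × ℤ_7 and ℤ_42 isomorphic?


Comparing ℤ_6 × ℤ_7 and ℤ_42:
gcd(6,7) = 1, so ℤ_6 × ℤ_7 ≅ ℤ_42 (CRT)

Yes, ℤ_6 × ℤ_7 ≅ ℤ_42


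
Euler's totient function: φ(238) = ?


Factor n: 238 = 2 × 7 × 17
φ(n) = n · ∏(1 - 1/p) over distinct primes p | n
φ(238) = 238 · (1 - 1/2) · (1 - 1/7) · (1 - 1/17) = 96

φ(238) = 96


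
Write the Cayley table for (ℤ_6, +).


Elements: {0, 1, 2, 3, 4, 5}
Operation: addition mod 6
Entry (a, b) = (a + b) mod 6

Cayley table:
  | 0 | 1 | 2 | 3 | 4 | 5
0 | 0 | 1 | 2 | 3 | 4 | 5
1 | 1 | 2 | 3 | 4 | 5 | 0
2 | 2 | 3 | 4 | 5 | 0 | 1
3 | 3 | 4 | 5 | 0 | 1 | 2
4 | 4 | 5 | 0 | 1 | 2 | 3
5 | 5 | 0 | 1 | 2 | 3 | 4


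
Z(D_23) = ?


Z(G) = {g ∈ G | gx = xg for all x ∈ G}
For odd n, Z(D_n) = {e}: no nontrivial rotation commutes with all reflections

Z(D_23) = {e}


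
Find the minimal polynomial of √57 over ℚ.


√57 satisfies x² - 57 = 0, irreducible over ℚ since 57 is squarefree

Minimal polynomial: x² - 57


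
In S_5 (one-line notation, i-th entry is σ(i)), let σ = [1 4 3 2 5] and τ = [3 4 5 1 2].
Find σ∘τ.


σ∘τ: apply τ first, then σ
1 →τ 3 →σ 3
2 →τ 4 →σ 2
3 →τ 5 →σ 5
4 →τ 1 →σ 1
5 →τ 2 →σ 4

σ∘τ = [3 2 5 1 4]


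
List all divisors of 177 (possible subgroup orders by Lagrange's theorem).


Lagrange's theorem: |H| divides |G|
|G| = 177
Divisors of 177: 1, 3, 59, 177

Possible subgroup orders: {1, 3, 59, 177}


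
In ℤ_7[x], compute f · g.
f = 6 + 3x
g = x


Expand and collect like terms; reduce coefficients mod 7:
x^0: 6·0 = 0 ≡ 0 (mod 7)
x^1: 6·1 + 3·0 = 6 ≡ 6 (mod 7)
x^2: 3·1 = 3 ≡ 3 (mod 7)
Result: 6x + 3x^2

f · g = 6x + 3x^2


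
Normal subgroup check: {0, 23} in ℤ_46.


H = {0, 23} in ℤ_46
ℤ_46 is abelian; every subgroup of an abelian group is normal

Yes, normal subgroup


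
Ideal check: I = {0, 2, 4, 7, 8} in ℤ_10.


Check ideal conditions for I = {0, 2, 4, 7, 8} in ℤ_10:
(1) I is an additive subgroup? No
(2) For r ∈ ℤ_10 and a ∈ I: r·a ∈ I? No  [counterexample: r=2, a=8, r·a mod 10 = 6 ∉ I]

No, I is not an ideal of ℤ_10


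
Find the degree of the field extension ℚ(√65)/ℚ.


√65 has minimal polynomial x² - 65 (irreducible over ℚ since 65 is squarefree)

[ℚ(√65)/ℚ] = 2


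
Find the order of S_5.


|S_n| = n! (number of permutations of n symbols)
|S_5| = 5! = 120

|S_5| = 120


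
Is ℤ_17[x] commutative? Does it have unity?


ℤ_17 is a field (n prime), so ℤ_17[x] is a commutative integral domain with unity
Commutative: Yes
Integral domain: Yes
Has unity: Yes

ℤ_17[x]: Commutative=Yes, Unity=Yes


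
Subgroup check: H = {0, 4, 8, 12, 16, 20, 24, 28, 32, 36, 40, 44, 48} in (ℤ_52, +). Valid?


Subgroup test for H = {0, 4, 8, 12, 16, 20, 24, 28, 32, 36, 40, 44, 48} in (ℤ_52, +):
(1) 0 ∈ H? Yes
(2) Closure: for all a,b ∈ H, (a+b) mod 52 ∈ H? Yes
(3) Inverses: for all a ∈ H, -a mod 52 ∈ H? Yes

Yes, H is a subgroup of ℤ_52


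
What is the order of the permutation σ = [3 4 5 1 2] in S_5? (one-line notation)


Cycle decomposition: (1 3 5 2 4)
Cycle lengths: 5
Order = lcm(5) = 5

ord(σ) = 5


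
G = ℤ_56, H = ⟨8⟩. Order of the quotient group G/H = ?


|⟨8⟩| = n / gcd(8, 56) = 56 / 8 = 7
H is normal (ℤ_56 is abelian).
|G/H| = |G| / |H| = 56 / 7 = 8

|G/H| = 8


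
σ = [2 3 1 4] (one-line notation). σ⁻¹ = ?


To find σ⁻¹, swap domain and range:
σ(1) = 2 → σ⁻¹(2) = 1
σ(2) = 3 → σ⁻¹(3) = 2
σ(3) = 1 → σ⁻¹(1) = 3
σ(4) = 4 → σ⁻¹(4) = 4

σ⁻¹ = [3 1 2 4]


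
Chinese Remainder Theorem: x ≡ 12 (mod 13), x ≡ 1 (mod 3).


m₁ = 13, m₂ = 3, gcd = 1, so CRT applies. M = m₁·m₂ = 39
Let M₁ = M/m₁ = 3, M₂ = M/m₂ = 13
Find y₁ ≡ M₁⁻¹ (mod m₁): 3⁻¹ ≡ 9 (mod 13)
Find y₂ ≡ M₂⁻¹ (mod m₂): 13⁻¹ ≡ 1 (mod 3)
x = a₁·M₁·y₁ + a₂·M₂·y₂ = 12·3·9 + 1·13·1 = 337
Reduce mod 39: x ≡ 25
Check: 25 mod 13 = 12 ✓, 25 mod 3 = 1 ✓

x ≡ 25 (mod 39)


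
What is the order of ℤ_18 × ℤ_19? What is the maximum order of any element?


|ℤ_18 × ℤ_19| = 18 × 19 = 342
Max element order = lcm(18,19) = 342
Cyclic? Yes (gcd=1)

|ℤ_18×ℤ_19| = 342, max element order = 342


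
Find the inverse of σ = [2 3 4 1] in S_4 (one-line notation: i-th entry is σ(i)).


To find σ⁻¹, swap domain and range:
σ(1) = 2 → σ⁻¹(2) = 1
σ(2) = 3 → σ⁻¹(3) = 2
σ(3) = 4 → σ⁻¹(4) = 3
σ(4) = 1 → σ⁻¹(1) = 4

σ⁻¹ = [4 1 2 3]


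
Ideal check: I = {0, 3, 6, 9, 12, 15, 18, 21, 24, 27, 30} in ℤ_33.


Check ideal conditions for I = {0, 3, 6, 9, 12, 15, 18, 21, 24, 27, 30} in ℤ_33:
(1) I is an additive subgroup? Yes
(2) For r ∈ ℤ_33 and a ∈ I: r·a ∈ I? Yes

Yes, I is an ideal of ℤ_33


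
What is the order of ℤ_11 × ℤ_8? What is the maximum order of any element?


|ℤ_11 × ℤ_8| = 11 × 8 = 88
Max element order = lcm(11,8) = 88
Cyclic? Yes (gcd=1)

|ℤ_11×ℤ_8| = 88, max element order = 88


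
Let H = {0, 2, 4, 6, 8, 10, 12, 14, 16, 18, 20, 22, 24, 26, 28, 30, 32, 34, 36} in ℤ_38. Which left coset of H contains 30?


30 + H = {30 + h (mod 38) : h ∈ H}
30+0=30, 30+2=32, 30+4=34, 30+6=36, 30+8=0, 30+10=2, 30+12=4, 30+14=6, 30+16=8, 30+18=10, 30+20=12, 30+22=14, 30+24=16, 30+26=18, 30+28=20, 30+30=22, 30+32=24, 30+34=26, 30+36=28
30 + H = {0, 2, 4, 6, 8, 10, 12, 14, 16, 18, 20, 22, 24, 26, 28, 30, 32, 34, 36} = 0 + H

30 + H = {0, 2, 4, 6, 8, 10, 12, 14, 16, 18, 20, 22, 24, 26, 28, 30, 32, 34, 36}


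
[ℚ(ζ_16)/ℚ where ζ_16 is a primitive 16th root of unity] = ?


[ℚ(ζ_n):ℚ] = deg Φ_n(x) = φ(n). Here φ(16) = 8

[ℚ(ζ_16)/ℚ where ζ_16 is a primitive 16th root of unity] = 8


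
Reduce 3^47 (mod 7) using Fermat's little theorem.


Fermat's little theorem: if p is prime and gcd(a,p)=1, then a^(p-1) ≡ 1 (mod p)
p = 7 is prime, gcd(3,7) = 1
Reduce exponent: 47 mod 6 = 5
So 3^47 ≡ 3^5 (mod 7)
3^5 mod 7 = 5

3^47 ≡ 5 (mod 7)


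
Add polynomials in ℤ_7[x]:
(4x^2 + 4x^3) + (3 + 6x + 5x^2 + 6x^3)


Add coefficients mod 7:
x^0: 0 + 3 = 3 (mod 7)
x^1: 0 + 6 = 6 (mod 7)
x^2: 4 + 5 = 2 (mod 7)
x^3: 4 + 6 = 3 (mod 7)
Result: 3 + 6x + 2x^2 + 3x^3

f + g = 3 + 6x + 2x^2 + 3x^3


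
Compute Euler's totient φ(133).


Factor n: 133 = 7 × 19
φ(n) = n · ∏(1 - 1/p) over distinct primes p | n
φ(133) = 133 · (1 - 1/7) · (1 - 1/19) = 108

φ(133) = 108


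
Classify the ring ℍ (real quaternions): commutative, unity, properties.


quaternion multiplication is non-commutative (ij = k ≠ ji = -k); has unity 1; a division ring but not an integral domain since integral domains are commutative by convention
Commutative: No
Integral domain: No
Has unity: Yes

ℍ (real quaternions): Commutative=No, Unity=Yes


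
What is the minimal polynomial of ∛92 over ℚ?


∛92 satisfies x³ - 92 = 0, irreducible over ℚ (no rational root; 92 is not a perfect cube)

Minimal polynomial: x³ - 92


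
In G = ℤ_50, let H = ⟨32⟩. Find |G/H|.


|⟨32⟩| = n / gcd(32, 50) = 50 / 2 = 25
H is normal (ℤ_50 is abelian).
|G/H| = |G| / |H| = 50 / 25 = 2

|G/H| = 2


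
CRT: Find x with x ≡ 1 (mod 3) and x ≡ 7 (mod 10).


m₁ = 3, m₂ = 10, gcd = 1, so CRT applies. M = m₁·m₂ = 30
Let M₁ = M/m₁ = 10, M₂ = M/m₂ = 3
Find y₁ ≡ M₁⁻¹ (mod m₁): 10⁻¹ ≡ 1 (mod 3)
Find y₂ ≡ M₂⁻¹ (mod m₂): 3⁻¹ ≡ 7 (mod 10)
x = a₁·M₁·y₁ + a₂·M₂·y₂ = 1·10·1 + 7·3·7 = 157
Reduce mod 30: x ≡ 7
Check: 7 mod 3 = 1 ✓, 7 mod 10 = 7 ✓

x ≡ 7 (mod 30)


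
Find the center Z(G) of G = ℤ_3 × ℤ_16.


Z(G) = {g ∈ G | gx = xg for all x ∈ G}
Direct product of abelian groups is abelian, so Z(G) = G

Z(ℤ_3 × ℤ_16) = ℤ_3 × ℤ_16


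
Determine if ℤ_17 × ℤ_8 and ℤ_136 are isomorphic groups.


Comparing ℤ_17 × ℤ_8 and ℤ_136:
gcd(17,8) = 1, so ℤ_17 × ℤ_8 ≅ ℤ_136 (CRT)

Yes, ℤ_17 × ℤ_8 ≅ ℤ_136


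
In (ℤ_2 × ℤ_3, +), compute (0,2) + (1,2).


Operation: componentwise addition mod (2, 3)
(0,2) + (1,2) = ((a₁+b₁) mod 2, (a₂+b₂) mod 3) with a = (0,2), b = (1,2)

(0,2) + (1,2) = (1,1)


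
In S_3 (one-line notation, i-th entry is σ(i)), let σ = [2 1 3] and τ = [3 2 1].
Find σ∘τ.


σ∘τ: apply τ first, then σ
1 →τ 3 →σ 3
2 →τ 2 →σ 1
3 →τ 1 →σ 2

σ∘τ = [3 1 2]


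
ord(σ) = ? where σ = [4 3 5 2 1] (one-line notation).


Cycle decomposition: (1 4 2 3 5)
Cycle lengths: 5
Order = lcm(5) = 5

ord(σ) = 5


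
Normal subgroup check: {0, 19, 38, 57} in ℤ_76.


H = {0, 19, 38, 57} in ℤ_76
ℤ_76 is abelian; every subgroup of an abelian group is normal

Yes, normal subgroup


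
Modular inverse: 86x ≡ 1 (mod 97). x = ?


Use the extended Euclidean algorithm to write 1 = 86·s + 97·t; then s mod 97 is the inverse.
Euclidean algorithm:
  86 = 0·97 + 86
  97 = 1·86 + 11
  86 = 7·11 + 9
  11 = 1·9 + 2
  9 = 4·2 + 1
  2 = 2·1 + 0
gcd(86,97) = 1
Back-substitution gives: 86·(44) + 97·(-39) = 1
So 86⁻¹ ≡ 44 ≡ 44 (mod 97)
Check: 86 × 44 = 3784 ≡ 1 (mod 97) ✓

86⁻¹ ≡ 44 (mod 97)


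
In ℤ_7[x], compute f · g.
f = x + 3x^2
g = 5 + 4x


Expand and collect like terms; reduce coefficients mod 7:
x^0: 0·5 = 0 ≡ 0 (mod 7)
x^1: 0·4 + 1·5 = 5 ≡ 5 (mod 7)
x^2: 1·4 + 3·5 = 19 ≡ 5 (mod 7)
x^3: 3·4 = 12 ≡ 5 (mod 7)
Result: 5x + 5x^2 + 5x^3

f · g = 5x + 5x^2 + 5x^3


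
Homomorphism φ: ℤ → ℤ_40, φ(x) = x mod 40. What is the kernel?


Kernel = preimage of identity
ker(φ) = {x ∈ ℤ : x ≡ 0 (mod 40)} = 40ℤ = {0, ±40, ±80, ...}

ker(φ) = 40ℤ


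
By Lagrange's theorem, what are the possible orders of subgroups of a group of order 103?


Lagrange's theorem: |H| divides |G|
|G| = 103
Divisors of 103: 1, 103

Possible subgroup orders: {1, 103}


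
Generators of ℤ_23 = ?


g generates ℤ_n iff gcd(g,n) = 1
Prime factors of 23: 23
Generators are g ∈ {1,...,22} not divisible by any of these primes.
Generators: {1, 2, 3, 4, 5, 6, 7, 8, 9, 10, 11, 12, 13, 14, 15, 16, 17, 18, 19, 20, 21, 22}
Number of generators = φ(23) = 22

Generators of ℤ_23 = {1, 2, 3, 4, 5, 6, 7, 8, 9, 10, 11, 12, 13, 14, 15, 16, 17, 18, 19, 20, 21, 22}


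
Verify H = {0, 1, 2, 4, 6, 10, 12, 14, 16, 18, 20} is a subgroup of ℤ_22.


Subgroup test for H = {0, 1, 2, 4, 6, 10, 12, 14, 16, 18, 20} in (ℤ_22, +):
(1) 0 ∈ H? Yes
(2) Closure: for all a,b ∈ H, (a+b) mod 22 ∈ H? No  [counterexample: 1 + 2 = 3 ∉ H]
(3) Inverses: for all a ∈ H, -a mod 22 ∈ H? No

No, H is not a subgroup of ℤ_22


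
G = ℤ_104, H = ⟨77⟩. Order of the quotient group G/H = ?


|⟨77⟩| = n / gcd(77, 104) = 104 / 1 = 104
H is normal (ℤ_104 is abelian).
|G/H| = |G| / |H| = 104 / 104 = 1

|G/H| = 1


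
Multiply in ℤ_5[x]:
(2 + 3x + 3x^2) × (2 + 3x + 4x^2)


Expand and collect like terms; reduce coefficients mod 5:
x^0: 2·2 = 4 ≡ 4 (mod 5)
x^1: 2·3 + 3·2 = 12 ≡ 2 (mod 5)
x^2: 2·4 + 3·3 + 3·2 = 23 ≡ 3 (mod 5)
x^3: 3·4 + 3·3 = 21 ≡ 1 (mod 5)
x^4: 3·4 = 12 ≡ 2 (mod 5)
Result: 4 + 2x + 3x^2 + x^3 + 2x^4

f · g = 4 + 2x + 3x^2 + x^3 + 2x^4


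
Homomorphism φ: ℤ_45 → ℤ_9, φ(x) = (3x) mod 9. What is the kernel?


Kernel = preimage of identity
ker(φ) = {x ∈ ℤ_45 : 3x ≡ 0 (mod 9)}. Since 9 | 45, φ is well-defined. The kernel is the cyclic subgroup ⟨3⟩ of ℤ_45 (order 15), i.e. {0, 3, 6, 9, 12, 15, 18, 21, 24, 27, 30, 33, 36, 39, 42}

ker(φ) = {0, 3, 6, 9, 12, 15, 18, 21, 24, 27, 30, 33, 36, 39, 42}


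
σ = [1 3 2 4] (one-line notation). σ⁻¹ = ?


To find σ⁻¹, swap domain and range:
σ(1) = 1 → σ⁻¹(1) = 1
σ(2) = 3 → σ⁻¹(3) = 2
σ(3) = 2 → σ⁻¹(2) = 3
σ(4) = 4 → σ⁻¹(4) = 4

σ⁻¹ = [1 3 2 4]


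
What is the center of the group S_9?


Z(G) = {g ∈ G | gx = xg for all x ∈ G}
S_n is non-abelian for n ≥ 3; Z(S_9) is trivial

Z(S_9) = {e}


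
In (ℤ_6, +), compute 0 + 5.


Operation: addition mod 6
0 + 5 = (a + b) mod 6 with a = 0, b = 5

0 + 5 = 5


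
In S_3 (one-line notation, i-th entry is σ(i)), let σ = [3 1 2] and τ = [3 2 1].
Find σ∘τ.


σ∘τ: apply τ first, then σ
1 →τ 3 →σ 2
2 →τ 2 →σ 1
3 →τ 1 →σ 3

σ∘τ = [2 1 3]


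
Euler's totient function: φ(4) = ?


φ(n) = count of k ∈ {1,...,n} with gcd(k,n)=1
Coprimes to 4: {1, 3}
Count: 2

φ(4) = 2


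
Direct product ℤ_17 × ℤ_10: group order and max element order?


|ℤ_17 × ℤ_10| = 17 × 10 = 170
Max element order = lcm(17,10) = 170
Cyclic? Yes (gcd=1)

|ℤ_17×ℤ_10| = 170, max element order = 170


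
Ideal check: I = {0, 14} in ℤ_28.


Check ideal conditions for I = {0, 14} in ℤ_28:
(1) I is an additive subgroup? Yes
(2) For r ∈ ℤ_28 and a ∈ I: r·a ∈ I? Yes

Yes, I is an ideal of ℤ_28


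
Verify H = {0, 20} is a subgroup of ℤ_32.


Subgroup test for H = {0, 20} in (ℤ_32, +):
(1) 0 ∈ H? Yes
(2) Closure: for all a,b ∈ H, (a+b) mod 32 ∈ H? No  [counterexample: 20 + 20 = 8 ∉ H]
(3) Inverses: for all a ∈ H, -a mod 32 ∈ H? No

No, H is not a subgroup of ℤ_32


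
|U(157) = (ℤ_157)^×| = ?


U(n) is the group of units mod n; |U(n)| = φ(n)
|U(157)| = φ(157) = 156

|U(157) = (ℤ_157)^×| = 156


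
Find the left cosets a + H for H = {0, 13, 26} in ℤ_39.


H = {0, 13, 26}, |H| = 3
Number of cosets = |G|/|H| = 39/3 = 13
0 + H = {0, 13, 26}
1 + H = {1, 14, 27}
2 + H = {2, 15, 28}
3 + H = {3, 16, 29}
4 + H = {4, 17, 30}
5 + H = {5, 18, 31}
6 + H = {6, 19, 32}
7 + H = {7, 20, 33}
8 + H = {8, 21, 34}
9 + H = {9, 22, 35}
10 + H = {10, 23, 36}
11 + H = {11, 24, 37}
12 + H = {12, 25, 38}

Cosets: 0+H={0,13,26}; 1+H={1,14,27}; 2+H={2,15,28}; 3+H={3,16,29}; 4+H={4,17,30}; 5+H={5,18,31}; 6+H={6,19,32}; 7+H={7,20,33}; 8+H={8,21,34}; 9+H={9,22,35}; 10+H={10,23,36}; 11+H={11,24,37}; 12+H={12,25,38}


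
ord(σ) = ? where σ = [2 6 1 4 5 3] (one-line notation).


Cycle decomposition: (1 2 6 3)
Cycle lengths: 4
Order = lcm(4) = 4

ord(σ) = 4


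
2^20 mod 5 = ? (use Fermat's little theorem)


Fermat's little theorem: if p is prime and gcd(a,p)=1, then a^(p-1) ≡ 1 (mod p)
p = 5 is prime, gcd(2,5) = 1
Reduce exponent: 20 mod 4 = 0
So 2^20 ≡ 2^0 (mod 5)
2^0 = 1

2^20 ≡ 1 (mod 5)


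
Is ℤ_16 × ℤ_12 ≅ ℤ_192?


Comparing ℤ_16 × ℤ_12 and ℤ_192:
gcd(16,12) = 4 ≠ 1. Max element order in ℤ_16×ℤ_12 is lcm(16,12) = 48 < 192, so it has no element of order 192

No, ℤ_16 × ℤ_12 ≇ ℤ_192


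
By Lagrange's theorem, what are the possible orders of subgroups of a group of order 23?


Lagrange's theorem: |H| divides |G|
|G| = 23
Divisors of 23: 1, 23

Possible subgroup orders: {1, 23}


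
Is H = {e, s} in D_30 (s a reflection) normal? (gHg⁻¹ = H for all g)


H = {e, s} in D_30 (s a reflection)
r·s·r⁻¹ = sr⁻² ≠ s for n ≥ 3, so {e, s} is not closed under conjugation

No, not a normal subgroup


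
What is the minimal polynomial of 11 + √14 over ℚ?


Let α = 11 + √14. Then α - 11 = √14, so (α - 11)² = 14, giving α² - 22α + 107 = 0. Degree 2 and α ∉ ℚ, so this is the minimal polynomial.

Minimal polynomial: x² - 22x + 107


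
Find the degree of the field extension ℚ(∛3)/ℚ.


∛3 has minimal polynomial x³ - 3 (irreducible over ℚ since 3 is not a perfect cube)

[ℚ(∛3)/ℚ] = 3


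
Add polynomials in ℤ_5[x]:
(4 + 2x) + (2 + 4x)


Add coefficients mod 5:
x^0: 4 + 2 = 1 (mod 5)
x^1: 2 + 4 = 1 (mod 5)
Result: 1 + x

f + g = 1 + x


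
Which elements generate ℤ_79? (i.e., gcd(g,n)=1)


g generates ℤ_n iff gcd(g,n) = 1
Prime factors of 79: 79
Generators are g ∈ {1,...,78} not divisible by any of these primes.
Generators: {1, 2, 3, 4, 5, 6, 7, 8, 9, 10, 11, 12, 13, 14, 15, 16, 17, 18, 19, 20, 21, 22, 23, 24, 25, 26, 27, 28, 29, 30, 31, 32, 33, 34, 35, 36, 37, 38, 39, 40, 41, 42, 43, 44, 45, 46, 47, 48, 49, 50, 51, 52, 53, 54, 55, 56, 57, 58, 59, 60, 61, 62, 63, 64, 65, 66, 67, 68, 69, 70, 71, 72, 73, 74, 75, 76, 77, 78}
Number of generators = φ(79) = 78

Generators of ℤ_79 = {1, 2, 3, 4, 5, 6, 7, 8, 9, 10, 11, 12, 13, 14, 15, 16, 17, 18, 19, 20, 21, 22, 23, 24, 25, 26, 27, 28, 29, 30, 31, 32, 33, 34, 35, 36, 37, 38, 39, 40, 41, 42, 43, 44, 45, 46, 47, 48, 49, 50, 51, 52, 53, 54, 55, 56, 57, 58, 59, 60, 61, 62, 63, 64, 65, 66, 67, 68, 69, 70, 71, 72, 73, 74, 75, 76, 77, 78}
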